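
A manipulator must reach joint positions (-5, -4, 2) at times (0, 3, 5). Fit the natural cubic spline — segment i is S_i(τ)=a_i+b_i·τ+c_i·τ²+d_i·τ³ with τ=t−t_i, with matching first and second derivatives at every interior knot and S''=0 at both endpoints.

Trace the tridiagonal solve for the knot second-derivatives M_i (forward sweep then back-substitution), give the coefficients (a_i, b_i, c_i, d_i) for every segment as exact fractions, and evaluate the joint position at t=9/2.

Δ: Δ0=1/3, Δ1=3
row 1: diag=10, rhs=16; c'=1/5, d'=8/5
back: M1=8/5
M: M0=0, M1=8/5, M2=0
seg 0: a=-5, c=M0/2=0, d=(M1−M0)/(6·3)=4/45, b=Δ0−h0·(2M0+M1)/6=-7/15
seg 1: a=-4, c=M1/2=4/5, d=(M2−M1)/(6·2)=-2/15, b=Δ1−h1·(2M1+M2)/6=29/15
t_q=9/2 → seg 1, τ=3/2; S=-4+29/15·τ+4/5·τ²+-2/15·τ³=1/4

  seg 0: a=-5 b=-7/15 c=0 d=4/45
  seg 1: a=-4 b=29/15 c=4/5 d=-2/15
S(9/2) = 1/4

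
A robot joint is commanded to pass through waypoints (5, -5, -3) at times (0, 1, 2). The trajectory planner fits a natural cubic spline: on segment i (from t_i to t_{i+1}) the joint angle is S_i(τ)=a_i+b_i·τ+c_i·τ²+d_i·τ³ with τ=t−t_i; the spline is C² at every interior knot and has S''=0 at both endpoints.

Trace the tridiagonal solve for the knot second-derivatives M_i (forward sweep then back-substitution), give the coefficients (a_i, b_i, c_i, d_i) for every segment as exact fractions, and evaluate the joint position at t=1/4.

Δ: Δ0=-10, Δ1=2
row 1: diag=4, rhs=72; c'=1/4, d'=18
back: M1=18
M: M0=0, M1=18, M2=0
seg 0: a=5, c=M0/2=0, d=(M1−M0)/(6·1)=3, b=Δ0−h0·(2M0+M1)/6=-13
seg 1: a=-5, c=M1/2=9, d=(M2−M1)/(6·1)=-3, b=Δ1−h1·(2M1+M2)/6=-4
t_q=1/4 → seg 0, τ=1/4; S=5+-13·τ+0·τ²+3·τ³=115/64

  seg 0: a=5 b=-13 c=0 d=3
  seg 1: a=-5 b=-4 c=9 d=-3
S(1/4) = 115/64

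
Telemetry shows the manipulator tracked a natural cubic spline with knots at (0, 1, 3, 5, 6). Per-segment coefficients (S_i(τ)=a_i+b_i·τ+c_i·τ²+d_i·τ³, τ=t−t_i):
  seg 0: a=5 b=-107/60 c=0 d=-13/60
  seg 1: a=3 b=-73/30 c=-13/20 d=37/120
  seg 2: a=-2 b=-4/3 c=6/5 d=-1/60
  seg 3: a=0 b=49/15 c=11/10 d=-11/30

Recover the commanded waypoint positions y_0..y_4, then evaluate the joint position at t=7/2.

y_0=5 y_1=3 y_2=-2 y_3=0 y_4=4
S(7/2) = -379/160

y_0 = S_0(0) = a_0 = 5
y_1 = S_1(0) = a_1 = 3
y_2 = S_2(0) = a_2 = -2
y_3 = S_3(0) = a_3 = 0
y_4 = S_3(1) = 4
t_q=7/2 is in segment 2 (τ=1/2); S_2(τ)=-379/160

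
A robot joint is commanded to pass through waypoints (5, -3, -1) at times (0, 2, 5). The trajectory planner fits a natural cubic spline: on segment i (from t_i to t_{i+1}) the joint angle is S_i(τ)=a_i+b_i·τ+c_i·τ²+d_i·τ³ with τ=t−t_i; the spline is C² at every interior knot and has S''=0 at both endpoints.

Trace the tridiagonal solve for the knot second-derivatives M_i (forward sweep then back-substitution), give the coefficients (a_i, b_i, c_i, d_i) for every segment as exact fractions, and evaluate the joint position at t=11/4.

Δ: Δ0=-4, Δ1=2/3
row 1: diag=10, rhs=28; c'=3/10, d'=14/5
back: M1=14/5
M: M0=0, M1=14/5, M2=0
seg 0: a=5, c=M0/2=0, d=(M1−M0)/(6·2)=7/30, b=Δ0−h0·(2M0+M1)/6=-74/15
seg 1: a=-3, c=M1/2=7/5, d=(M2−M1)/(6·3)=-7/45, b=Δ1−h1·(2M1+M2)/6=-32/15
t_q=11/4 → seg 1, τ=3/4; S=-3+-32/15·τ+7/5·τ²+-7/45·τ³=-1241/320

  seg 0: a=5 b=-74/15 c=0 d=7/30
  seg 1: a=-3 b=-32/15 c=7/5 d=-7/45
S(11/4) = -1241/320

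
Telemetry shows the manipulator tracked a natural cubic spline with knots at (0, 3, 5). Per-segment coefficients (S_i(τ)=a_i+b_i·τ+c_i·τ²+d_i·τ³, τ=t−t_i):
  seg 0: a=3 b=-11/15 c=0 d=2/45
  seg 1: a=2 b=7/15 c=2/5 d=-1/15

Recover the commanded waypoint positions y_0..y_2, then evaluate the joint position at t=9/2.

y_0=3 y_1=2 y_2=4
S(9/2) = 27/8

y_0 = S_0(0) = a_0 = 3
y_1 = S_1(0) = a_1 = 2
y_2 = S_1(2) = 4
t_q=9/2 is in segment 1 (τ=3/2); S_1(τ)=27/8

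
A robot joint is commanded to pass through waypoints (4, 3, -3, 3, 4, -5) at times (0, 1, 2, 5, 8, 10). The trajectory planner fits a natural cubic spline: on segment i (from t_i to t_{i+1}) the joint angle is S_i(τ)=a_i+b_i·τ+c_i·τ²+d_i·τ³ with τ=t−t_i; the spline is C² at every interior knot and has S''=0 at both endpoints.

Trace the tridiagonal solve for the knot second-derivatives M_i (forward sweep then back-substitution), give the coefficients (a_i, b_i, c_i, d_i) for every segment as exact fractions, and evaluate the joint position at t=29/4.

Δ: Δ0=-1, Δ1=-6, Δ2=2, Δ3=1/3, Δ4=-9/2
row 1: diag=4, rhs=-30; c'=1/4, d'=-15/2
row 2: denom=8−1·1/4=31/4; d'=(48−1·-15/2)/(31/4)=222/31
row 3: denom=12−3·12/31=336/31; d'=(-10−3·222/31)/(336/31)=-61/21
row 4: denom=10−3·31/112=1027/112; d'=(-29−3·-61/21)/(1027/112)=-2272/1027
back: M4=-2272/1027
back: M3=-61/21−31/112·-2272/1027=-7063/3081
back: M2=222/31−12/31·-7063/3081=8266/1027
back: M1=-15/2−1/4·8266/1027=-9769/1027
M: M0=0, M1=-9769/1027, M2=8266/1027, M3=-7063/3081, M4=-2272/1027, M5=0
seg 0: a=4, c=M0/2=0, d=(M1−M0)/(6·1)=-9769/6162, b=Δ0−h0·(2M0+M1)/6=3607/6162
seg 1: a=3, c=M1/2=-9769/2054, d=(M2−M1)/(6·1)=18035/6162, b=Δ1−h1·(2M1+M2)/6=-12850/3081
seg 2: a=-3, c=M2/2=4133/1027, d=(M3−M2)/(6·3)=-31861/55458, b=Δ2−h2·(2M2+M3)/6=-30209/6162
seg 3: a=3, c=M3/2=-7063/6162, d=(M4−M3)/(6·3)=19/4266, b=Δ3−h3·(2M3+M4)/6=11498/3081
seg 4: a=4, c=M4/2=-1136/1027, d=(M5−M4)/(6·2)=568/3081, b=Δ4−h4·(2M4+M5)/6=-18641/6162
t_q=29/4 → seg 3, τ=9/4; S=3+11498/3081·τ+-7063/6162·τ²+19/4266·τ³=742041/131456

  seg 0: a=4 b=3607/6162 c=0 d=-9769/6162
  seg 1: a=3 b=-12850/3081 c=-9769/2054 d=18035/6162
  seg 2: a=-3 b=-30209/6162 c=4133/1027 d=-31861/55458
  seg 3: a=3 b=11498/3081 c=-7063/6162 d=19/4266
  seg 4: a=4 b=-18641/6162 c=-1136/1027 d=568/3081
S(29/4) = 742041/131456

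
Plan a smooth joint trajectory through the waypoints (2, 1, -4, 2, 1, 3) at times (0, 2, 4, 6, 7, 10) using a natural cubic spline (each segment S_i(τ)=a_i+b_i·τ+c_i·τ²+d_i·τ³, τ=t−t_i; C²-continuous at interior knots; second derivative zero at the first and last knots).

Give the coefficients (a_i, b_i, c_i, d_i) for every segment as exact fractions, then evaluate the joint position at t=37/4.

  seg 0: a=2 b=1048/1923 c=0 d=-4019/15384
  seg 1: a=1 b=-9961/3846 c=-4019/2564 d=12403/15384
  seg 2: a=-4 b=1567/1923 c=2096/641 d=-4187/3846
  seg 3: a=2 b=1597/1923 c=-2091/641 d=2753/1923
  seg 4: a=1 b=-2690/1923 c=662/641 d=-662/5769
S(37/4) = 36385/20512

Δ: Δ0=-1/2, Δ1=-5/2, Δ2=3, Δ3=-1, Δ4=2/3
row 1: diag=8, rhs=-12; c'=1/4, d'=-3/2
row 2: denom=8−2·1/4=15/2; d'=(33−2·-3/2)/(15/2)=24/5
row 3: denom=6−2·4/15=82/15; d'=(-24−2·24/5)/(82/15)=-252/41
row 4: denom=8−1·15/82=641/82; d'=(10−1·-252/41)/(641/82)=1324/641
back: M4=1324/641
back: M3=-252/41−15/82·1324/641=-4182/641
back: M2=24/5−4/15·-4182/641=4192/641
back: M1=-3/2−1/4·4192/641=-4019/1282
M: M0=0, M1=-4019/1282, M2=4192/641, M3=-4182/641, M4=1324/641, M5=0
seg 0: a=2, c=M0/2=0, d=(M1−M0)/(6·2)=-4019/15384, b=Δ0−h0·(2M0+M1)/6=1048/1923
seg 1: a=1, c=M1/2=-4019/2564, d=(M2−M1)/(6·2)=12403/15384, b=Δ1−h1·(2M1+M2)/6=-9961/3846
seg 2: a=-4, c=M2/2=2096/641, d=(M3−M2)/(6·2)=-4187/3846, b=Δ2−h2·(2M2+M3)/6=1567/1923
seg 3: a=2, c=M3/2=-2091/641, d=(M4−M3)/(6·1)=2753/1923, b=Δ3−h3·(2M3+M4)/6=1597/1923
seg 4: a=1, c=M4/2=662/641, d=(M5−M4)/(6·3)=-662/5769, b=Δ4−h4·(2M4+M5)/6=-2690/1923
t_q=37/4 → seg 4, τ=9/4; S=1+-2690/1923·τ+662/641·τ²+-662/5769·τ³=36385/20512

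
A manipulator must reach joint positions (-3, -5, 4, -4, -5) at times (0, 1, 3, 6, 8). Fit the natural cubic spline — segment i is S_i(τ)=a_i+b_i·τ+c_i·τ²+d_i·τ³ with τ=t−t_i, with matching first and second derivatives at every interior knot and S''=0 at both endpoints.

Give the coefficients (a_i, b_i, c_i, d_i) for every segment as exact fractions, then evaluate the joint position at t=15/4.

Δ: Δ0=-2, Δ1=9/2, Δ2=-8/3, Δ3=-1/2
row 1: diag=6, rhs=39; c'=1/3, d'=13/2
row 2: denom=10−2·1/3=28/3; d'=(-43−2·13/2)/(28/3)=-6
row 3: denom=10−3·9/28=253/28; d'=(13−3·-6)/(253/28)=868/253
back: M3=868/253
back: M2=-6−9/28·868/253=-1797/253
back: M1=13/2−1/3·-1797/253=4487/506
M: M0=0, M1=4487/506, M2=-1797/253, M3=868/253, M4=0
seg 0: a=-3, c=M0/2=0, d=(M1−M0)/(6·1)=4487/3036, b=Δ0−h0·(2M0+M1)/6=-10559/3036
seg 1: a=-5, c=M1/2=4487/1012, d=(M2−M1)/(6·2)=-8081/6072, b=Δ1−h1·(2M1+M2)/6=1451/1518
seg 2: a=4, c=M2/2=-1797/506, d=(M3−M2)/(6·3)=2665/4554, b=Δ2−h2·(2M2+M3)/6=2065/759
seg 3: a=-4, c=M3/2=434/253, d=(M4−M3)/(6·2)=-217/759, b=Δ3−h3·(2M3+M4)/6=-4231/1518
t_q=15/4 → seg 2, τ=3/4; S=4+2065/759·τ+-1797/506·τ²+2665/4554·τ³=12629/2944

  seg 0: a=-3 b=-10559/3036 c=0 d=4487/3036
  seg 1: a=-5 b=1451/1518 c=4487/1012 d=-8081/6072
  seg 2: a=4 b=2065/759 c=-1797/506 d=2665/4554
  seg 3: a=-4 b=-4231/1518 c=434/253 d=-217/759
S(15/4) = 12629/2944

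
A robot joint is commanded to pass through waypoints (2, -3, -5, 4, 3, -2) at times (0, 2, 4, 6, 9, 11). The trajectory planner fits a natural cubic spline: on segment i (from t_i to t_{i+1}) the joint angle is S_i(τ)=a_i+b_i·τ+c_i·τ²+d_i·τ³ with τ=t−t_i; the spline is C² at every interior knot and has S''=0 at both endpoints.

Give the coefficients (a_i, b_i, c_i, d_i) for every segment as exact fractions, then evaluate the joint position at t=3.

  seg 0: a=2 b=-9433/3855 c=0 d=-409/30840
  seg 1: a=-3 b=-20093/7710 c=-409/5140 d=1361/3084
  seg 2: a=-5 b=18283/7710 c=13201/5140 d=-23191/30840
  seg 3: a=4 b=13958/3855 c=-999/514 d=4823/23130
  seg 4: a=3 b=-18587/7710 c=-86/1285 d=43/3855
S(3) = -6739/1285

Δ: Δ0=-5/2, Δ1=-1, Δ2=9/2, Δ3=-1/3, Δ4=-5/2
row 1: diag=8, rhs=9; c'=1/4, d'=9/8
row 2: denom=8−2·1/4=15/2; d'=(33−2·9/8)/(15/2)=41/10
row 3: denom=10−2·4/15=142/15; d'=(-29−2·41/10)/(142/15)=-279/71
row 4: denom=10−3·45/142=1285/142; d'=(-13−3·-279/71)/(1285/142)=-172/1285
back: M4=-172/1285
back: M3=-279/71−45/142·-172/1285=-999/257
back: M2=41/10−4/15·-999/257=13201/2570
back: M1=9/8−1/4·13201/2570=-409/2570
M: M0=0, M1=-409/2570, M2=13201/2570, M3=-999/257, M4=-172/1285, M5=0
seg 0: a=2, c=M0/2=0, d=(M1−M0)/(6·2)=-409/30840, b=Δ0−h0·(2M0+M1)/6=-9433/3855
seg 1: a=-3, c=M1/2=-409/5140, d=(M2−M1)/(6·2)=1361/3084, b=Δ1−h1·(2M1+M2)/6=-20093/7710
seg 2: a=-5, c=M2/2=13201/5140, d=(M3−M2)/(6·2)=-23191/30840, b=Δ2−h2·(2M2+M3)/6=18283/7710
seg 3: a=4, c=M3/2=-999/514, d=(M4−M3)/(6·3)=4823/23130, b=Δ3−h3·(2M3+M4)/6=13958/3855
seg 4: a=3, c=M4/2=-86/1285, d=(M5−M4)/(6·2)=43/3855, b=Δ4−h4·(2M4+M5)/6=-18587/7710
t_q=3 → seg 1, τ=1; S=-3+-20093/7710·τ+-409/5140·τ²+1361/3084·τ³=-6739/1285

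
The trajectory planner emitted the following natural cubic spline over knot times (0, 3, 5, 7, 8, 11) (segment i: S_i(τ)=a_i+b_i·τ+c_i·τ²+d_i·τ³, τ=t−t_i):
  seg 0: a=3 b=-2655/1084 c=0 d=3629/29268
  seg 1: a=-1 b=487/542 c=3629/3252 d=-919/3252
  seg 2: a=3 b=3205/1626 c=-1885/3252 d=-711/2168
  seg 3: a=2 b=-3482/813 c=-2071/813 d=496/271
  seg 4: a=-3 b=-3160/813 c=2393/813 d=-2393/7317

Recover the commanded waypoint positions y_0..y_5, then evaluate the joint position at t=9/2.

y_0=3 y_1=-1 y_2=3 y_3=2 y_4=-3 y_5=3
S(9/2) = 16519/8672

y_0 = S_0(0) = a_0 = 3
y_1 = S_1(0) = a_1 = -1
y_2 = S_2(0) = a_2 = 3
y_3 = S_3(0) = a_3 = 2
y_4 = S_4(0) = a_4 = -3
y_5 = S_4(3) = 3
t_q=9/2 is in segment 1 (τ=3/2); S_1(τ)=16519/8672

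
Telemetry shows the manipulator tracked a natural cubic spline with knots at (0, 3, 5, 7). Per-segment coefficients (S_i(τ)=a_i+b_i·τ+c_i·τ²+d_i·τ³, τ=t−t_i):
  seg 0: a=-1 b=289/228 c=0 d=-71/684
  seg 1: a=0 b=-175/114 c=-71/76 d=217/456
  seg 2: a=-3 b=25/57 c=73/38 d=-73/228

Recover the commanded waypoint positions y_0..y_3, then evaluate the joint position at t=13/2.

y_0 = S_0(0) = a_0 = -1
y_1 = S_1(0) = a_1 = 0
y_2 = S_2(0) = a_2 = -3
y_3 = S_2(2) = 3
t_q=13/2 is in segment 2 (τ=3/2); S_2(τ)=547/608

y_0=-1 y_1=0 y_2=-3 y_3=3
S(13/2) = 547/608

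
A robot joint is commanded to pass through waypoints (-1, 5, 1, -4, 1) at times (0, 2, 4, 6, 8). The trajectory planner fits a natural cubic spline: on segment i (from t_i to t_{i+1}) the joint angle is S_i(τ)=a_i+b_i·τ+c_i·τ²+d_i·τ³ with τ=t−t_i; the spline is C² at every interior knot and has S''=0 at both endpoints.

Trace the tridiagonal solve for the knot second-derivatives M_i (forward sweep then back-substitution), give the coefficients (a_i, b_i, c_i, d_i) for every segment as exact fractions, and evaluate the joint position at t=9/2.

Δ: Δ0=3, Δ1=-2, Δ2=-5/2, Δ3=5/2
row 1: diag=8, rhs=-30; c'=1/4, d'=-15/4
row 2: denom=8−2·1/4=15/2; d'=(-3−2·-15/4)/(15/2)=3/5
row 3: denom=8−2·4/15=112/15; d'=(30−2·3/5)/(112/15)=27/7
back: M3=27/7
back: M2=3/5−4/15·27/7=-3/7
back: M1=-15/4−1/4·-3/7=-51/14
M: M0=0, M1=-51/14, M2=-3/7, M3=27/7, M4=0
seg 0: a=-1, c=M0/2=0, d=(M1−M0)/(6·2)=-17/56, b=Δ0−h0·(2M0+M1)/6=59/14
seg 1: a=5, c=M1/2=-51/28, d=(M2−M1)/(6·2)=15/56, b=Δ1−h1·(2M1+M2)/6=4/7
seg 2: a=1, c=M2/2=-3/14, d=(M3−M2)/(6·2)=5/14, b=Δ2−h2·(2M2+M3)/6=-7/2
seg 3: a=-4, c=M3/2=27/14, d=(M4−M3)/(6·2)=-9/28, b=Δ3−h3·(2M3+M4)/6=-1/14
t_q=9/2 → seg 2, τ=1/2; S=1+-7/2·τ+-3/14·τ²+5/14·τ³=-85/112

  seg 0: a=-1 b=59/14 c=0 d=-17/56
  seg 1: a=5 b=4/7 c=-51/28 d=15/56
  seg 2: a=1 b=-7/2 c=-3/14 d=5/14
  seg 3: a=-4 b=-1/14 c=27/14 d=-9/28
S(9/2) = -85/112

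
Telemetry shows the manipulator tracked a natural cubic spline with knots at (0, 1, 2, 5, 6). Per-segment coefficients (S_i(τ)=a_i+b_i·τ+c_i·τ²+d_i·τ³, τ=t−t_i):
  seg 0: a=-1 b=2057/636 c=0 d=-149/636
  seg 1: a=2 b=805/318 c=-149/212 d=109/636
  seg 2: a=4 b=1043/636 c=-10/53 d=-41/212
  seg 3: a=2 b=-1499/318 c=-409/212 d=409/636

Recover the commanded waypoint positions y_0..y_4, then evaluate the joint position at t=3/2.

y_0=-1 y_1=2 y_2=4 y_3=2 y_4=-4
S(3/2) = 5277/1696

y_0 = S_0(0) = a_0 = -1
y_1 = S_1(0) = a_1 = 2
y_2 = S_2(0) = a_2 = 4
y_3 = S_3(0) = a_3 = 2
y_4 = S_3(1) = -4
t_q=3/2 is in segment 1 (τ=1/2); S_1(τ)=5277/1696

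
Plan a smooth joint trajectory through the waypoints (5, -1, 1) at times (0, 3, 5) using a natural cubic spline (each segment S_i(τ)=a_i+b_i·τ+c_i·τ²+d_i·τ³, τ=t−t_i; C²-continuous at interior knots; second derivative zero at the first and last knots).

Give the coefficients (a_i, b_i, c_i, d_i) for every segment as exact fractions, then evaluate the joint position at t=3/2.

  seg 0: a=5 b=-29/10 c=0 d=1/10
  seg 1: a=-1 b=-1/5 c=9/10 d=-3/20
S(3/2) = 79/80

Δ: Δ0=-2, Δ1=1
row 1: diag=10, rhs=18; c'=1/5, d'=9/5
back: M1=9/5
M: M0=0, M1=9/5, M2=0
seg 0: a=5, c=M0/2=0, d=(M1−M0)/(6·3)=1/10, b=Δ0−h0·(2M0+M1)/6=-29/10
seg 1: a=-1, c=M1/2=9/10, d=(M2−M1)/(6·2)=-3/20, b=Δ1−h1·(2M1+M2)/6=-1/5
t_q=3/2 → seg 0, τ=3/2; S=5+-29/10·τ+0·τ²+1/10·τ³=79/80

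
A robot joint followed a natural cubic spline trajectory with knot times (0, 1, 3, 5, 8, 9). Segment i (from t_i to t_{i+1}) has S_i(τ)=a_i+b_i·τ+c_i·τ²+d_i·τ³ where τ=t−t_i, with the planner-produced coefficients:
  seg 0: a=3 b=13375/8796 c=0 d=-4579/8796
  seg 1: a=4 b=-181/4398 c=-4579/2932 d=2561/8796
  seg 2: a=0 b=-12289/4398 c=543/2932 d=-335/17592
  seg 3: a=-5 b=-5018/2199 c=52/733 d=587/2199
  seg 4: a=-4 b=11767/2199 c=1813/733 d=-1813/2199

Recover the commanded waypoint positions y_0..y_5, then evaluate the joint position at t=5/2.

y_0=3 y_1=4 y_2=0 y_3=-5 y_4=-4 y_5=3
S(5/2) = 33003/23456

y_0 = S_0(0) = a_0 = 3
y_1 = S_1(0) = a_1 = 4
y_2 = S_2(0) = a_2 = 0
y_3 = S_3(0) = a_3 = -5
y_4 = S_4(0) = a_4 = -4
y_5 = S_4(1) = 3
t_q=5/2 is in segment 1 (τ=3/2); S_1(τ)=33003/23456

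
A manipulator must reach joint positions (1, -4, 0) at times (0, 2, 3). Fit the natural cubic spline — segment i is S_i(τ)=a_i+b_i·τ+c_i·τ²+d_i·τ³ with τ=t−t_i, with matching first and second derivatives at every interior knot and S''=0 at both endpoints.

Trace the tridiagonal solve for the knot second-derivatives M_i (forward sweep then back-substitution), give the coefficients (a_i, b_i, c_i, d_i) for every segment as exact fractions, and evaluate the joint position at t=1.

  seg 0: a=1 b=-14/3 c=0 d=13/24
  seg 1: a=-4 b=11/6 c=13/4 d=-13/12
S(1) = -25/8

Δ: Δ0=-5/2, Δ1=4
row 1: diag=6, rhs=39; c'=1/6, d'=13/2
back: M1=13/2
M: M0=0, M1=13/2, M2=0
seg 0: a=1, c=M0/2=0, d=(M1−M0)/(6·2)=13/24, b=Δ0−h0·(2M0+M1)/6=-14/3
seg 1: a=-4, c=M1/2=13/4, d=(M2−M1)/(6·1)=-13/12, b=Δ1−h1·(2M1+M2)/6=11/6
t_q=1 → seg 0, τ=1; S=1+-14/3·τ+0·τ²+13/24·τ³=-25/8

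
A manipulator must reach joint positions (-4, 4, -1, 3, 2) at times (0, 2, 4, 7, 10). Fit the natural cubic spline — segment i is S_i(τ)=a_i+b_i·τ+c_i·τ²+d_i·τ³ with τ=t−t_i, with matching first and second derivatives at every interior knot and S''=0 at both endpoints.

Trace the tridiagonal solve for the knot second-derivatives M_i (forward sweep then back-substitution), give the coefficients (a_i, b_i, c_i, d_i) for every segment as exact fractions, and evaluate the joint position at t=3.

  seg 0: a=-4 b=1669/280 c=0 d=-549/1120
  seg 1: a=4 b=11/140 c=-1647/560 d=185/224
  seg 2: a=-1 b=-71/40 c=141/70 d=-493/1512
  seg 3: a=3 b=211/140 c=-773/840 d=773/7560
S(3) = 2199/1120

Δ: Δ0=4, Δ1=-5/2, Δ2=4/3, Δ3=-1/3
row 1: diag=8, rhs=-39; c'=1/4, d'=-39/8
row 2: denom=10−2·1/4=19/2; d'=(23−2·-39/8)/(19/2)=131/38
row 3: denom=12−3·6/19=210/19; d'=(-10−3·131/38)/(210/19)=-773/420
back: M3=-773/420
back: M2=131/38−6/19·-773/420=141/35
back: M1=-39/8−1/4·141/35=-1647/280
M: M0=0, M1=-1647/280, M2=141/35, M3=-773/420, M4=0
seg 0: a=-4, c=M0/2=0, d=(M1−M0)/(6·2)=-549/1120, b=Δ0−h0·(2M0+M1)/6=1669/280
seg 1: a=4, c=M1/2=-1647/560, d=(M2−M1)/(6·2)=185/224, b=Δ1−h1·(2M1+M2)/6=11/140
seg 2: a=-1, c=M2/2=141/70, d=(M3−M2)/(6·3)=-493/1512, b=Δ2−h2·(2M2+M3)/6=-71/40
seg 3: a=3, c=M3/2=-773/840, d=(M4−M3)/(6·3)=773/7560, b=Δ3−h3·(2M3+M4)/6=211/140
t_q=3 → seg 1, τ=1; S=4+11/140·τ+-1647/560·τ²+185/224·τ³=2199/1120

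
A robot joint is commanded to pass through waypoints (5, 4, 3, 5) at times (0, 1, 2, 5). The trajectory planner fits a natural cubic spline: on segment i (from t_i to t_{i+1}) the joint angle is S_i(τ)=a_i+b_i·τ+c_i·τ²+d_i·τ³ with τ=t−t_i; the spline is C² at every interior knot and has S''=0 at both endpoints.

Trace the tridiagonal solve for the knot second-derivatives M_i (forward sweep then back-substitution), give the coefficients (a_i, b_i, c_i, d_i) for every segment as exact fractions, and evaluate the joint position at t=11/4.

  seg 0: a=5 b=-88/93 c=0 d=-5/93
  seg 1: a=4 b=-103/93 c=-5/31 d=25/93
  seg 2: a=3 b=-58/93 c=20/31 d=-20/279
S(11/4) = 1421/496

Δ: Δ0=-1, Δ1=-1, Δ2=2/3
row 1: diag=4, rhs=0; c'=1/4, d'=0
row 2: denom=8−1·1/4=31/4; d'=(10−1·0)/(31/4)=40/31
back: M2=40/31
back: M1=0−1/4·40/31=-10/31
M: M0=0, M1=-10/31, M2=40/31, M3=0
seg 0: a=5, c=M0/2=0, d=(M1−M0)/(6·1)=-5/93, b=Δ0−h0·(2M0+M1)/6=-88/93
seg 1: a=4, c=M1/2=-5/31, d=(M2−M1)/(6·1)=25/93, b=Δ1−h1·(2M1+M2)/6=-103/93
seg 2: a=3, c=M2/2=20/31, d=(M3−M2)/(6·3)=-20/279, b=Δ2−h2·(2M2+M3)/6=-58/93
t_q=11/4 → seg 2, τ=3/4; S=3+-58/93·τ+20/31·τ²+-20/279·τ³=1421/496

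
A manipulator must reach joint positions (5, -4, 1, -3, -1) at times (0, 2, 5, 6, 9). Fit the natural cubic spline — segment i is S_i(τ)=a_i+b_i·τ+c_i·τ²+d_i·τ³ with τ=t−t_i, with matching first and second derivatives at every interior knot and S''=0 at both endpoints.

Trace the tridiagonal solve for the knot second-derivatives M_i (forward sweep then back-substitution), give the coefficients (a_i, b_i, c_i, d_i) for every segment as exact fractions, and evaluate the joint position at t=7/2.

  seg 0: a=5 b=-598/93 c=0 d=359/744
  seg 1: a=-4 b=-119/186 c=359/124 d=-791/1116
  seg 2: a=1 b=-895/372 c=-108/31 d=703/372
  seg 3: a=-3 b=-689/186 c=271/124 d=-271/1116
S(7/2) = -831/992

Δ: Δ0=-9/2, Δ1=5/3, Δ2=-4, Δ3=2/3
row 1: diag=10, rhs=37; c'=3/10, d'=37/10
row 2: denom=8−3·3/10=71/10; d'=(-34−3·37/10)/(71/10)=-451/71
row 3: denom=8−1·10/71=558/71; d'=(28−1·-451/71)/(558/71)=271/62
back: M3=271/62
back: M2=-451/71−10/71·271/62=-216/31
back: M1=37/10−3/10·-216/31=359/62
M: M0=0, M1=359/62, M2=-216/31, M3=271/62, M4=0
seg 0: a=5, c=M0/2=0, d=(M1−M0)/(6·2)=359/744, b=Δ0−h0·(2M0+M1)/6=-598/93
seg 1: a=-4, c=M1/2=359/124, d=(M2−M1)/(6·3)=-791/1116, b=Δ1−h1·(2M1+M2)/6=-119/186
seg 2: a=1, c=M2/2=-108/31, d=(M3−M2)/(6·1)=703/372, b=Δ2−h2·(2M2+M3)/6=-895/372
seg 3: a=-3, c=M3/2=271/124, d=(M4−M3)/(6·3)=-271/1116, b=Δ3−h3·(2M3+M4)/6=-689/186
t_q=7/2 → seg 1, τ=3/2; S=-4+-119/186·τ+359/124·τ²+-791/1116·τ³=-831/992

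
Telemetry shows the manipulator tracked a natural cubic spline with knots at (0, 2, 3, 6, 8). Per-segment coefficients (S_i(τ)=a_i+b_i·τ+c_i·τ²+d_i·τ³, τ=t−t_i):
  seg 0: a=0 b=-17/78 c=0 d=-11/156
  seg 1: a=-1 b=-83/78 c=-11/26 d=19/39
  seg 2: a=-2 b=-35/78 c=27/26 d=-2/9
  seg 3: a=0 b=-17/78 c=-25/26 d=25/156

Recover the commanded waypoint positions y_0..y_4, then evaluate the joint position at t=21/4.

y_0=0 y_1=-1 y_2=-2 y_3=0 y_4=-3
S(21/4) = -59/208

y_0 = S_0(0) = a_0 = 0
y_1 = S_1(0) = a_1 = -1
y_2 = S_2(0) = a_2 = -2
y_3 = S_3(0) = a_3 = 0
y_4 = S_3(2) = -3
t_q=21/4 is in segment 2 (τ=9/4); S_2(τ)=-59/208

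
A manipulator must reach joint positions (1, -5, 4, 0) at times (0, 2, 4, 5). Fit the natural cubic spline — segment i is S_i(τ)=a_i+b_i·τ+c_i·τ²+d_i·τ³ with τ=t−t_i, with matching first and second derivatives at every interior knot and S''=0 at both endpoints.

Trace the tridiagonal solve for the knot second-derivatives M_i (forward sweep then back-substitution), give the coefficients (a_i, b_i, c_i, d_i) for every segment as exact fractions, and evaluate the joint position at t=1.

  seg 0: a=1 b=-64/11 c=0 d=31/44
  seg 1: a=-5 b=29/11 c=93/22 d=-145/88
  seg 2: a=4 b=-5/22 c=-249/44 d=83/44
S(1) = -181/44

Δ: Δ0=-3, Δ1=9/2, Δ2=-4
row 1: diag=8, rhs=45; c'=1/4, d'=45/8
row 2: denom=6−2·1/4=11/2; d'=(-51−2·45/8)/(11/2)=-249/22
back: M2=-249/22
back: M1=45/8−1/4·-249/22=93/11
M: M0=0, M1=93/11, M2=-249/22, M3=0
seg 0: a=1, c=M0/2=0, d=(M1−M0)/(6·2)=31/44, b=Δ0−h0·(2M0+M1)/6=-64/11
seg 1: a=-5, c=M1/2=93/22, d=(M2−M1)/(6·2)=-145/88, b=Δ1−h1·(2M1+M2)/6=29/11
seg 2: a=4, c=M2/2=-249/44, d=(M3−M2)/(6·1)=83/44, b=Δ2−h2·(2M2+M3)/6=-5/22
t_q=1 → seg 0, τ=1; S=1+-64/11·τ+0·τ²+31/44·τ³=-181/44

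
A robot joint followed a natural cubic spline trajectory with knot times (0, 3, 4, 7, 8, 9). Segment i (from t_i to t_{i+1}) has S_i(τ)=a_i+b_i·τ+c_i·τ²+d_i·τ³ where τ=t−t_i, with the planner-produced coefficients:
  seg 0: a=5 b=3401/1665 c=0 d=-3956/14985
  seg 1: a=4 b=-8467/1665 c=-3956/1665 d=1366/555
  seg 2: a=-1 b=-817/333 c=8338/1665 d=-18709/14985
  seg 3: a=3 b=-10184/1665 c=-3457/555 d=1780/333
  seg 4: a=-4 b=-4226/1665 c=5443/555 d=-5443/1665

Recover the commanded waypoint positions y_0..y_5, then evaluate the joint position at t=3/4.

y_0 = S_0(0) = a_0 = 5
y_1 = S_1(0) = a_1 = 4
y_2 = S_2(0) = a_2 = -1
y_3 = S_3(0) = a_3 = 3
y_4 = S_4(0) = a_4 = -4
y_5 = S_4(1) = 0
t_q=3/4 is in segment 0 (τ=3/4); S_0(τ)=3801/592

y_0=5 y_1=4 y_2=-1 y_3=3 y_4=-4 y_5=0
S(3/4) = 3801/592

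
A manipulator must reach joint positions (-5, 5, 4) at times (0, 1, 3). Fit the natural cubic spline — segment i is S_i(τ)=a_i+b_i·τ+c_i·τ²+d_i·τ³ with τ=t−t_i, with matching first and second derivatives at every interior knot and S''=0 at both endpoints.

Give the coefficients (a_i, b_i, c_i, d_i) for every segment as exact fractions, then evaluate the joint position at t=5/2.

Δ: Δ0=10, Δ1=-1/2
row 1: diag=6, rhs=-63; c'=1/3, d'=-21/2
back: M1=-21/2
M: M0=0, M1=-21/2, M2=0
seg 0: a=-5, c=M0/2=0, d=(M1−M0)/(6·1)=-7/4, b=Δ0−h0·(2M0+M1)/6=47/4
seg 1: a=5, c=M1/2=-21/4, d=(M2−M1)/(6·2)=7/8, b=Δ1−h1·(2M1+M2)/6=13/2
t_q=5/2 → seg 1, τ=3/2; S=5+13/2·τ+-21/4·τ²+7/8·τ³=377/64

  seg 0: a=-5 b=47/4 c=0 d=-7/4
  seg 1: a=5 b=13/2 c=-21/4 d=7/8
S(5/2) = 377/64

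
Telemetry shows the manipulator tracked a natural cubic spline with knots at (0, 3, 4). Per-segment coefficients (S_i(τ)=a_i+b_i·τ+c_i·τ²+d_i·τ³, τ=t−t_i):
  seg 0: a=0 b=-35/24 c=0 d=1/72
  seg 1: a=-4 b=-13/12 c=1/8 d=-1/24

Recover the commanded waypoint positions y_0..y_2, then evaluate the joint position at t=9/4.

y_0=0 y_1=-4 y_2=-5
S(9/4) = -1599/512

y_0 = S_0(0) = a_0 = 0
y_1 = S_1(0) = a_1 = -4
y_2 = S_1(1) = -5
t_q=9/4 is in segment 0 (τ=9/4); S_0(τ)=-1599/512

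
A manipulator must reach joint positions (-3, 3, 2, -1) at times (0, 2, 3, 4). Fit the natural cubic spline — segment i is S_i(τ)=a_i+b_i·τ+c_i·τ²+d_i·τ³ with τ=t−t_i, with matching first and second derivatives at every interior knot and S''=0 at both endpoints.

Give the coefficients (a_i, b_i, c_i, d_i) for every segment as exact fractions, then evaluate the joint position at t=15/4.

  seg 0: a=-3 b=97/23 c=0 d=-7/23
  seg 1: a=3 b=13/23 c=-42/23 d=6/23
  seg 2: a=2 b=-53/23 c=-24/23 d=8/23
S(15/4) = -31/184

Δ: Δ0=3, Δ1=-1, Δ2=-3
row 1: diag=6, rhs=-24; c'=1/6, d'=-4
row 2: denom=4−1·1/6=23/6; d'=(-12−1·-4)/(23/6)=-48/23
back: M2=-48/23
back: M1=-4−1/6·-48/23=-84/23
M: M0=0, M1=-84/23, M2=-48/23, M3=0
seg 0: a=-3, c=M0/2=0, d=(M1−M0)/(6·2)=-7/23, b=Δ0−h0·(2M0+M1)/6=97/23
seg 1: a=3, c=M1/2=-42/23, d=(M2−M1)/(6·1)=6/23, b=Δ1−h1·(2M1+M2)/6=13/23
seg 2: a=2, c=M2/2=-24/23, d=(M3−M2)/(6·1)=8/23, b=Δ2−h2·(2M2+M3)/6=-53/23
t_q=15/4 → seg 2, τ=3/4; S=2+-53/23·τ+-24/23·τ²+8/23·τ³=-31/184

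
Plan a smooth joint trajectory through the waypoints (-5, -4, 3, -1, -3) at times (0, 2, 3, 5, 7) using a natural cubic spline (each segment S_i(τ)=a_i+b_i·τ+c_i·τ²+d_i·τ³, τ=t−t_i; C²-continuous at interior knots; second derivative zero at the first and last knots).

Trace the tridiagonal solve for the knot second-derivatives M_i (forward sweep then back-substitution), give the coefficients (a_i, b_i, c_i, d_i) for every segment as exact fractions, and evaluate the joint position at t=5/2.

  seg 0: a=-5 b=-37/16 c=0 d=45/64
  seg 1: a=-4 b=49/8 c=135/32 d=-107/32
  seg 2: a=3 b=145/32 c=-93/16 d=163/128
  seg 3: a=-1 b=-55/16 c=117/64 d=-39/128
S(5/2) = -77/256

Δ: Δ0=1/2, Δ1=7, Δ2=-2, Δ3=-1
row 1: diag=6, rhs=39; c'=1/6, d'=13/2
row 2: denom=6−1·1/6=35/6; d'=(-54−1·13/2)/(35/6)=-363/35
row 3: denom=8−2·12/35=256/35; d'=(6−2·-363/35)/(256/35)=117/32
back: M3=117/32
back: M2=-363/35−12/35·117/32=-93/8
back: M1=13/2−1/6·-93/8=135/16
M: M0=0, M1=135/16, M2=-93/8, M3=117/32, M4=0
seg 0: a=-5, c=M0/2=0, d=(M1−M0)/(6·2)=45/64, b=Δ0−h0·(2M0+M1)/6=-37/16
seg 1: a=-4, c=M1/2=135/32, d=(M2−M1)/(6·1)=-107/32, b=Δ1−h1·(2M1+M2)/6=49/8
seg 2: a=3, c=M2/2=-93/16, d=(M3−M2)/(6·2)=163/128, b=Δ2−h2·(2M2+M3)/6=145/32
seg 3: a=-1, c=M3/2=117/64, d=(M4−M3)/(6·2)=-39/128, b=Δ3−h3·(2M3+M4)/6=-55/16
t_q=5/2 → seg 1, τ=1/2; S=-4+49/8·τ+135/32·τ²+-107/32·τ³=-77/256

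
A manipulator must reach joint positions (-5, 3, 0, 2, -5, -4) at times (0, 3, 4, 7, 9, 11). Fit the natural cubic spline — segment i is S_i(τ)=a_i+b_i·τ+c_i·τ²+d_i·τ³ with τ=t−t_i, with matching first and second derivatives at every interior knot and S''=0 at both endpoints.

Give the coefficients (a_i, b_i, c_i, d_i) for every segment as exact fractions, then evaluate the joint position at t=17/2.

Δ: Δ0=8/3, Δ1=-3, Δ2=2/3, Δ3=-7/2, Δ4=1/2
row 1: diag=8, rhs=-34; c'=1/8, d'=-17/4
row 2: denom=8−1·1/8=63/8; d'=(22−1·-17/4)/(63/8)=10/3
row 3: denom=10−3·8/21=62/7; d'=(-25−3·10/3)/(62/7)=-245/62
row 4: denom=8−2·7/31=234/31; d'=(24−2·-245/62)/(234/31)=989/234
back: M4=989/234
back: M3=-245/62−7/31·989/234=-574/117
back: M2=10/3−8/21·-574/117=1826/351
back: M1=-17/4−1/8·1826/351=-1720/351
M: M0=0, M1=-1720/351, M2=1826/351, M3=-574/117, M4=989/234, M5=0
seg 0: a=-5, c=M0/2=0, d=(M1−M0)/(6·3)=-860/3159, b=Δ0−h0·(2M0+M1)/6=1796/351
seg 1: a=3, c=M1/2=-860/351, d=(M2−M1)/(6·1)=197/117, b=Δ1−h1·(2M1+M2)/6=-784/351
seg 2: a=0, c=M2/2=913/351, d=(M3−M2)/(6·3)=-1774/3159, b=Δ2−h2·(2M2+M3)/6=-731/351
seg 3: a=2, c=M3/2=-287/117, d=(M4−M3)/(6·2)=2137/2808, b=Δ3−h3·(2M3+M4)/6=-575/351
seg 4: a=-5, c=M4/2=989/468, d=(M5−M4)/(6·2)=-989/2808, b=Δ4−h4·(2M4+M5)/6=-1627/702
t_q=17/2 → seg 3, τ=3/2; S=2+-575/351·τ+-287/117·τ²+2137/2808·τ³=-1963/576

  seg 0: a=-5 b=1796/351 c=0 d=-860/3159
  seg 1: a=3 b=-784/351 c=-860/351 d=197/117
  seg 2: a=0 b=-731/351 c=913/351 d=-1774/3159
  seg 3: a=2 b=-575/351 c=-287/117 d=2137/2808
  seg 4: a=-5 b=-1627/702 c=989/468 d=-989/2808
S(17/2) = -1963/576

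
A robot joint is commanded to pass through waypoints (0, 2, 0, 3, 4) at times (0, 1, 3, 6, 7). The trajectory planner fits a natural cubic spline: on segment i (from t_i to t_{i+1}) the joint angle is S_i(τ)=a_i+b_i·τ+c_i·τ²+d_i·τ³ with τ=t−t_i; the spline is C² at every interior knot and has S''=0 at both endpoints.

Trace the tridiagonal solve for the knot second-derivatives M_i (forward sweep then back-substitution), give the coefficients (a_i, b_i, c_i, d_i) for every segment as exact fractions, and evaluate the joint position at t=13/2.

Δ: Δ0=2, Δ1=-1, Δ2=1, Δ3=1
row 1: diag=6, rhs=-18; c'=1/3, d'=-3
row 2: denom=10−2·1/3=28/3; d'=(12−2·-3)/(28/3)=27/14
row 3: denom=8−3·9/28=197/28; d'=(0−3·27/14)/(197/28)=-162/197
back: M3=-162/197
back: M2=27/14−9/28·-162/197=432/197
back: M1=-3−1/3·432/197=-735/197
M: M0=0, M1=-735/197, M2=432/197, M3=-162/197, M4=0
seg 0: a=0, c=M0/2=0, d=(M1−M0)/(6·1)=-245/394, b=Δ0−h0·(2M0+M1)/6=1033/394
seg 1: a=2, c=M1/2=-735/394, d=(M2−M1)/(6·2)=389/788, b=Δ1−h1·(2M1+M2)/6=149/197
seg 2: a=0, c=M2/2=216/197, d=(M3−M2)/(6·3)=-33/197, b=Δ2−h2·(2M2+M3)/6=-154/197
seg 3: a=3, c=M3/2=-81/197, d=(M4−M3)/(6·1)=27/197, b=Δ3−h3·(2M3+M4)/6=251/197
t_q=13/2 → seg 3, τ=1/2; S=3+251/197·τ+-81/197·τ²+27/197·τ³=5597/1576

  seg 0: a=0 b=1033/394 c=0 d=-245/394
  seg 1: a=2 b=149/197 c=-735/394 d=389/788
  seg 2: a=0 b=-154/197 c=216/197 d=-33/197
  seg 3: a=3 b=251/197 c=-81/197 d=27/197
S(13/2) = 5597/1576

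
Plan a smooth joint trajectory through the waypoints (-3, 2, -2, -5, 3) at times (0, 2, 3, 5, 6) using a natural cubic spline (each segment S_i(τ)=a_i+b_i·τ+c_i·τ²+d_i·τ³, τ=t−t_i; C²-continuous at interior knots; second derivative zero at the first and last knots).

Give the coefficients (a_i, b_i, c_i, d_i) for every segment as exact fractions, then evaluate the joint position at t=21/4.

Δ: Δ0=5/2, Δ1=-4, Δ2=-3/2, Δ3=8
row 1: diag=6, rhs=-39; c'=1/6, d'=-13/2
row 2: denom=6−1·1/6=35/6; d'=(15−1·-13/2)/(35/6)=129/35
row 3: denom=6−2·12/35=186/35; d'=(57−2·129/35)/(186/35)=579/62
back: M3=579/62
back: M2=129/35−12/35·579/62=15/31
back: M1=-13/2−1/6·15/31=-204/31
M: M0=0, M1=-204/31, M2=15/31, M3=579/62, M4=0
seg 0: a=-3, c=M0/2=0, d=(M1−M0)/(6·2)=-17/31, b=Δ0−h0·(2M0+M1)/6=291/62
seg 1: a=2, c=M1/2=-102/31, d=(M2−M1)/(6·1)=73/62, b=Δ1−h1·(2M1+M2)/6=-117/62
seg 2: a=-2, c=M2/2=15/62, d=(M3−M2)/(6·2)=183/248, b=Δ2−h2·(2M2+M3)/6=-153/31
seg 3: a=-5, c=M3/2=579/124, d=(M4−M3)/(6·1)=-193/124, b=Δ3−h3·(2M3+M4)/6=303/62
t_q=21/4 → seg 3, τ=1/4; S=-5+303/62·τ+579/124·τ²+-193/124·τ³=-27861/7936

  seg 0: a=-3 b=291/62 c=0 d=-17/31
  seg 1: a=2 b=-117/62 c=-102/31 d=73/62
  seg 2: a=-2 b=-153/31 c=15/62 d=183/248
  seg 3: a=-5 b=303/62 c=579/124 d=-193/124
S(21/4) = -27861/7936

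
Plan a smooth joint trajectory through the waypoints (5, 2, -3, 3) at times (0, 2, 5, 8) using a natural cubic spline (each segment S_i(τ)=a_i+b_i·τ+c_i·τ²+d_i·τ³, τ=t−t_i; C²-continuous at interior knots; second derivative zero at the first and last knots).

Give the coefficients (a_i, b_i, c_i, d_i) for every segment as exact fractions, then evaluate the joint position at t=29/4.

Δ: Δ0=-3/2, Δ1=-5/3, Δ2=2
row 1: diag=10, rhs=-1; c'=3/10, d'=-1/10
row 2: denom=12−3·3/10=111/10; d'=(22−3·-1/10)/(111/10)=223/111
back: M2=223/111
back: M1=-1/10−3/10·223/111=-26/37
M: M0=0, M1=-26/37, M2=223/111, M3=0
seg 0: a=5, c=M0/2=0, d=(M1−M0)/(6·2)=-13/222, b=Δ0−h0·(2M0+M1)/6=-281/222
seg 1: a=2, c=M1/2=-13/37, d=(M2−M1)/(6·3)=301/1998, b=Δ1−h1·(2M1+M2)/6=-437/222
seg 2: a=-3, c=M2/2=223/222, d=(M3−M2)/(6·3)=-223/1998, b=Δ2−h2·(2M2+M3)/6=-1/111
t_q=29/4 → seg 2, τ=9/4; S=-3+-1/111·τ+223/222·τ²+-223/1998·τ³=3759/4736

  seg 0: a=5 b=-281/222 c=0 d=-13/222
  seg 1: a=2 b=-437/222 c=-13/37 d=301/1998
  seg 2: a=-3 b=-1/111 c=223/222 d=-223/1998
S(29/4) = 3759/4736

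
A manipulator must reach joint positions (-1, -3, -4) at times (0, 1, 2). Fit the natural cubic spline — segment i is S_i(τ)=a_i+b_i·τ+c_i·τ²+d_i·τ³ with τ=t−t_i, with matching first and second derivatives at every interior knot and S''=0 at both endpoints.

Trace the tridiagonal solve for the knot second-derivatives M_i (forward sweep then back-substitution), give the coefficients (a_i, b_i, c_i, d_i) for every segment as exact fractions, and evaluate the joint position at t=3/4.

  seg 0: a=-1 b=-9/4 c=0 d=1/4
  seg 1: a=-3 b=-3/2 c=3/4 d=-1/4
S(3/4) = -661/256

Δ: Δ0=-2, Δ1=-1
row 1: diag=4, rhs=6; c'=1/4, d'=3/2
back: M1=3/2
M: M0=0, M1=3/2, M2=0
seg 0: a=-1, c=M0/2=0, d=(M1−M0)/(6·1)=1/4, b=Δ0−h0·(2M0+M1)/6=-9/4
seg 1: a=-3, c=M1/2=3/4, d=(M2−M1)/(6·1)=-1/4, b=Δ1−h1·(2M1+M2)/6=-3/2
t_q=3/4 → seg 0, τ=3/4; S=-1+-9/4·τ+0·τ²+1/4·τ³=-661/256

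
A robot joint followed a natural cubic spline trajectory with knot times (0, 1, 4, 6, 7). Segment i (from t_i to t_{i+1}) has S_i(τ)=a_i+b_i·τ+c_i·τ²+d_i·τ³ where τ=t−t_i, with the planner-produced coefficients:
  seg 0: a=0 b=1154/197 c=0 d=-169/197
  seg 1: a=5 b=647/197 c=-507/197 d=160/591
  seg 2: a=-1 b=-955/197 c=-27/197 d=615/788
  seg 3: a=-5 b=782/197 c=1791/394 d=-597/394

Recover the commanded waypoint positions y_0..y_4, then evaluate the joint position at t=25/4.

y_0=0 y_1=5 y_2=-1 y_3=-5 y_4=2
S(25/4) = -94489/25216

y_0 = S_0(0) = a_0 = 0
y_1 = S_1(0) = a_1 = 5
y_2 = S_2(0) = a_2 = -1
y_3 = S_3(0) = a_3 = -5
y_4 = S_3(1) = 2
t_q=25/4 is in segment 3 (τ=1/4); S_3(τ)=-94489/25216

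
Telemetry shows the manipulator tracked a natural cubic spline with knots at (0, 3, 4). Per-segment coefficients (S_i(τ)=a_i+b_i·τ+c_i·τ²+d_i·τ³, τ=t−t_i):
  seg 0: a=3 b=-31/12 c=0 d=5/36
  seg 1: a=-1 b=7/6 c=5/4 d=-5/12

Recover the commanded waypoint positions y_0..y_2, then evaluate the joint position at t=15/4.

y_0 = S_0(0) = a_0 = 3
y_1 = S_1(0) = a_1 = -1
y_2 = S_1(1) = 1
t_q=15/4 is in segment 1 (τ=3/4); S_1(τ)=103/256

y_0=3 y_1=-1 y_2=1
S(15/4) = 103/256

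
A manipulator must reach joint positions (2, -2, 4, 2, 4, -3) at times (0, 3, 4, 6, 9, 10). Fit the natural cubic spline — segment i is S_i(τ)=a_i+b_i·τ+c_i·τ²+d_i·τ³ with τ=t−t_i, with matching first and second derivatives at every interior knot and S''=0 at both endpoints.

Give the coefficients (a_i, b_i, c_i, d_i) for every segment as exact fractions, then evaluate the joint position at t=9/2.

Δ: Δ0=-4/3, Δ1=6, Δ2=-1, Δ3=2/3, Δ4=-7
row 1: diag=8, rhs=44; c'=1/8, d'=11/2
row 2: denom=6−1·1/8=47/8; d'=(-42−1·11/2)/(47/8)=-380/47
row 3: denom=10−2·16/47=438/47; d'=(10−2·-380/47)/(438/47)=205/73
row 4: denom=8−3·47/146=1027/146; d'=(-46−3·205/73)/(1027/146)=-7946/1027
back: M4=-7946/1027
back: M3=205/73−47/146·-7946/1027=5442/1027
back: M2=-380/47−16/47·5442/1027=-10156/1027
back: M1=11/2−1/8·-10156/1027=6918/1027
M: M0=0, M1=6918/1027, M2=-10156/1027, M3=5442/1027, M4=-7946/1027, M5=0
seg 0: a=2, c=M0/2=0, d=(M1−M0)/(6·3)=1153/3081, b=Δ0−h0·(2M0+M1)/6=-14485/3081
seg 1: a=-2, c=M1/2=3459/1027, d=(M2−M1)/(6·1)=-8537/3081, b=Δ1−h1·(2M1+M2)/6=16646/3081
seg 2: a=4, c=M2/2=-5078/1027, d=(M3−M2)/(6·2)=7799/6162, b=Δ2−h2·(2M2+M3)/6=11789/3081
seg 3: a=2, c=M3/2=2721/1027, d=(M4−M3)/(6·3)=-6694/9243, b=Δ3−h3·(2M3+M4)/6=-181/237
seg 4: a=4, c=M4/2=-3973/1027, d=(M5−M4)/(6·1)=3973/3081, b=Δ4−h4·(2M4+M5)/6=-13621/3081
t_q=9/2 → seg 2, τ=1/2; S=4+11789/3081·τ+-5078/1027·τ²+7799/6162·τ³=79453/16432

  seg 0: a=2 b=-14485/3081 c=0 d=1153/3081
  seg 1: a=-2 b=16646/3081 c=3459/1027 d=-8537/3081
  seg 2: a=4 b=11789/3081 c=-5078/1027 d=7799/6162
  seg 3: a=2 b=-181/237 c=2721/1027 d=-6694/9243
  seg 4: a=4 b=-13621/3081 c=-3973/1027 d=3973/3081
S(9/2) = 79453/16432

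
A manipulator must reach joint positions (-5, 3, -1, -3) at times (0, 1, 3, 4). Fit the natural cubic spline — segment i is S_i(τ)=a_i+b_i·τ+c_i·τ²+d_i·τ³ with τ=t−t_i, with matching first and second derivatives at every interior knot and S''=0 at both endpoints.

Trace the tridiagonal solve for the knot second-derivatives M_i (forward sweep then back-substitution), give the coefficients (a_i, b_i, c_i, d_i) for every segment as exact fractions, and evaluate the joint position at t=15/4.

Δ: Δ0=8, Δ1=-2, Δ2=-2
row 1: diag=6, rhs=-60; c'=1/3, d'=-10
row 2: denom=6−2·1/3=16/3; d'=(0−2·-10)/(16/3)=15/4
back: M2=15/4
back: M1=-10−1/3·15/4=-45/4
M: M0=0, M1=-45/4, M2=15/4, M3=0
seg 0: a=-5, c=M0/2=0, d=(M1−M0)/(6·1)=-15/8, b=Δ0−h0·(2M0+M1)/6=79/8
seg 1: a=3, c=M1/2=-45/8, d=(M2−M1)/(6·2)=5/4, b=Δ1−h1·(2M1+M2)/6=17/4
seg 2: a=-1, c=M2/2=15/8, d=(M3−M2)/(6·1)=-5/8, b=Δ2−h2·(2M2+M3)/6=-13/4
t_q=15/4 → seg 2, τ=3/4; S=-1+-13/4·τ+15/8·τ²+-5/8·τ³=-1355/512

  seg 0: a=-5 b=79/8 c=0 d=-15/8
  seg 1: a=3 b=17/4 c=-45/8 d=5/4
  seg 2: a=-1 b=-13/4 c=15/8 d=-5/8
S(15/4) = -1355/512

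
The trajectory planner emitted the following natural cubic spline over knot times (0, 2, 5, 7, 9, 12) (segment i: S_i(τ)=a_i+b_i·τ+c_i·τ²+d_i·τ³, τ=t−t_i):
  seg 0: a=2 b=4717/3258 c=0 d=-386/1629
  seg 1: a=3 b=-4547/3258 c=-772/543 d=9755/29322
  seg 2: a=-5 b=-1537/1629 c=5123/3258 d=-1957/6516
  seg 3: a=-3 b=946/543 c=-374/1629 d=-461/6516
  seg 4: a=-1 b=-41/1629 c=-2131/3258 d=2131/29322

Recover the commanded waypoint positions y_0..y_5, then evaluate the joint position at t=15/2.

y_0 = S_0(0) = a_0 = 2
y_1 = S_1(0) = a_1 = 3
y_2 = S_2(0) = a_2 = -5
y_3 = S_3(0) = a_3 = -3
y_4 = S_4(0) = a_4 = -1
y_5 = S_4(3) = -5
t_q=15/2 is in segment 3 (τ=1/2); S_3(τ)=-38143/17376

y_0=2 y_1=3 y_2=-5 y_3=-3 y_4=-1 y_5=-5
S(15/2) = -38143/17376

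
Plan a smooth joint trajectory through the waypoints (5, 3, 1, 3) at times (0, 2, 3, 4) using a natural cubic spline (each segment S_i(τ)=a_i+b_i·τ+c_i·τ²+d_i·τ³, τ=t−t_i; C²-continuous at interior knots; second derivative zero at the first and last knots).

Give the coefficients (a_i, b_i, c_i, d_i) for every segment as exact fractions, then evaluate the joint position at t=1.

Δ: Δ0=-1, Δ1=-2, Δ2=2
row 1: diag=6, rhs=-6; c'=1/6, d'=-1
row 2: denom=4−1·1/6=23/6; d'=(24−1·-1)/(23/6)=150/23
back: M2=150/23
back: M1=-1−1/6·150/23=-48/23
M: M0=0, M1=-48/23, M2=150/23, M3=0
seg 0: a=5, c=M0/2=0, d=(M1−M0)/(6·2)=-4/23, b=Δ0−h0·(2M0+M1)/6=-7/23
seg 1: a=3, c=M1/2=-24/23, d=(M2−M1)/(6·1)=33/23, b=Δ1−h1·(2M1+M2)/6=-55/23
seg 2: a=1, c=M2/2=75/23, d=(M3−M2)/(6·1)=-25/23, b=Δ2−h2·(2M2+M3)/6=-4/23
t_q=1 → seg 0, τ=1; S=5+-7/23·τ+0·τ²+-4/23·τ³=104/23

  seg 0: a=5 b=-7/23 c=0 d=-4/23
  seg 1: a=3 b=-55/23 c=-24/23 d=33/23
  seg 2: a=1 b=-4/23 c=75/23 d=-25/23
S(1) = 104/23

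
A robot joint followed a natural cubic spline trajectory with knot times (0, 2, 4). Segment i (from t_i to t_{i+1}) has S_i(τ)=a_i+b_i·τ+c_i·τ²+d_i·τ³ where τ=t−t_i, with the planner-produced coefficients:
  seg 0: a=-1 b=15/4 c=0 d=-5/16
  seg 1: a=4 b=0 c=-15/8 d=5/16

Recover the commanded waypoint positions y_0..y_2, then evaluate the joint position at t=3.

y_0=-1 y_1=4 y_2=-1
S(3) = 39/16

y_0 = S_0(0) = a_0 = -1
y_1 = S_1(0) = a_1 = 4
y_2 = S_1(2) = -1
t_q=3 is in segment 1 (τ=1); S_1(τ)=39/16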